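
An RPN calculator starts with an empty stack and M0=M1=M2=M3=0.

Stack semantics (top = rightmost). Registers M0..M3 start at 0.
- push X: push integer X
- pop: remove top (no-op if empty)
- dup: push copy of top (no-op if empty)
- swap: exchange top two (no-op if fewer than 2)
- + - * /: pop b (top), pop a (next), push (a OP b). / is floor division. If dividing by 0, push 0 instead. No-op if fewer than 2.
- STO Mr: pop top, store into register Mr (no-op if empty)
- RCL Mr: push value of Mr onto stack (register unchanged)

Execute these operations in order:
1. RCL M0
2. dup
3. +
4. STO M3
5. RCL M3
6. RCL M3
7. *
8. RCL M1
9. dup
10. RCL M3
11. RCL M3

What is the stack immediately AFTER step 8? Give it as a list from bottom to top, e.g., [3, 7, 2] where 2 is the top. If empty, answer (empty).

After op 1 (RCL M0): stack=[0] mem=[0,0,0,0]
After op 2 (dup): stack=[0,0] mem=[0,0,0,0]
After op 3 (+): stack=[0] mem=[0,0,0,0]
After op 4 (STO M3): stack=[empty] mem=[0,0,0,0]
After op 5 (RCL M3): stack=[0] mem=[0,0,0,0]
After op 6 (RCL M3): stack=[0,0] mem=[0,0,0,0]
After op 7 (*): stack=[0] mem=[0,0,0,0]
After op 8 (RCL M1): stack=[0,0] mem=[0,0,0,0]

[0, 0]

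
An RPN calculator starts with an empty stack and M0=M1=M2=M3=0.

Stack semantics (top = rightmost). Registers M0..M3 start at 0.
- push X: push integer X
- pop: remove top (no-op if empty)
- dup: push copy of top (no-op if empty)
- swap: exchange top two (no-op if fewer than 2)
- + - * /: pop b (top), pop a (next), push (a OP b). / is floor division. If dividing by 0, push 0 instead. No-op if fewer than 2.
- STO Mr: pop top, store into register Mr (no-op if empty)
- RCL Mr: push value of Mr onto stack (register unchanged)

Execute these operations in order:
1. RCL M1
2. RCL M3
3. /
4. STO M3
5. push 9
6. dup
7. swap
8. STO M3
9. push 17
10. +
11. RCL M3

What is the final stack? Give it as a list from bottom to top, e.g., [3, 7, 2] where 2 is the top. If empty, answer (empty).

Answer: [26, 9]

Derivation:
After op 1 (RCL M1): stack=[0] mem=[0,0,0,0]
After op 2 (RCL M3): stack=[0,0] mem=[0,0,0,0]
After op 3 (/): stack=[0] mem=[0,0,0,0]
After op 4 (STO M3): stack=[empty] mem=[0,0,0,0]
After op 5 (push 9): stack=[9] mem=[0,0,0,0]
After op 6 (dup): stack=[9,9] mem=[0,0,0,0]
After op 7 (swap): stack=[9,9] mem=[0,0,0,0]
After op 8 (STO M3): stack=[9] mem=[0,0,0,9]
After op 9 (push 17): stack=[9,17] mem=[0,0,0,9]
After op 10 (+): stack=[26] mem=[0,0,0,9]
After op 11 (RCL M3): stack=[26,9] mem=[0,0,0,9]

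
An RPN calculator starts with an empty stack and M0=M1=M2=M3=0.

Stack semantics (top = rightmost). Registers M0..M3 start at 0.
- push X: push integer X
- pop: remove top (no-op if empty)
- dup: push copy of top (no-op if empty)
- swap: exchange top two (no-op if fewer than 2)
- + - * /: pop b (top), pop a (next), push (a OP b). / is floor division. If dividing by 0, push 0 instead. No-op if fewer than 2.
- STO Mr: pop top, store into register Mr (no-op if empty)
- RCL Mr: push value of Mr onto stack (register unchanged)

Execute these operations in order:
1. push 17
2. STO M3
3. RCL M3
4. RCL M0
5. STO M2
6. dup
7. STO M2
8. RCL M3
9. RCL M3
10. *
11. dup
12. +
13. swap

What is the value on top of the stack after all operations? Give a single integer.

After op 1 (push 17): stack=[17] mem=[0,0,0,0]
After op 2 (STO M3): stack=[empty] mem=[0,0,0,17]
After op 3 (RCL M3): stack=[17] mem=[0,0,0,17]
After op 4 (RCL M0): stack=[17,0] mem=[0,0,0,17]
After op 5 (STO M2): stack=[17] mem=[0,0,0,17]
After op 6 (dup): stack=[17,17] mem=[0,0,0,17]
After op 7 (STO M2): stack=[17] mem=[0,0,17,17]
After op 8 (RCL M3): stack=[17,17] mem=[0,0,17,17]
After op 9 (RCL M3): stack=[17,17,17] mem=[0,0,17,17]
After op 10 (*): stack=[17,289] mem=[0,0,17,17]
After op 11 (dup): stack=[17,289,289] mem=[0,0,17,17]
After op 12 (+): stack=[17,578] mem=[0,0,17,17]
After op 13 (swap): stack=[578,17] mem=[0,0,17,17]

Answer: 17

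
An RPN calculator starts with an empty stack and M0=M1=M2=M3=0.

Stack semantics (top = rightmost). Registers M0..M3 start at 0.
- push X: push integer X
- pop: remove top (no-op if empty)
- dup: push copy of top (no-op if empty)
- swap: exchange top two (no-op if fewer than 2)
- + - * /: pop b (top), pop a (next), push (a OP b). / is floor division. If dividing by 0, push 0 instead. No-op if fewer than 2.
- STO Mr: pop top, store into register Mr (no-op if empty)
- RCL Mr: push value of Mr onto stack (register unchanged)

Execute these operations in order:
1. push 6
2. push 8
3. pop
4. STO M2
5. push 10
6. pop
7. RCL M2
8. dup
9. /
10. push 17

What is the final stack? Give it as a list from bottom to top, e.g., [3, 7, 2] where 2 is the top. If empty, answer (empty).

Answer: [1, 17]

Derivation:
After op 1 (push 6): stack=[6] mem=[0,0,0,0]
After op 2 (push 8): stack=[6,8] mem=[0,0,0,0]
After op 3 (pop): stack=[6] mem=[0,0,0,0]
After op 4 (STO M2): stack=[empty] mem=[0,0,6,0]
After op 5 (push 10): stack=[10] mem=[0,0,6,0]
After op 6 (pop): stack=[empty] mem=[0,0,6,0]
After op 7 (RCL M2): stack=[6] mem=[0,0,6,0]
After op 8 (dup): stack=[6,6] mem=[0,0,6,0]
After op 9 (/): stack=[1] mem=[0,0,6,0]
After op 10 (push 17): stack=[1,17] mem=[0,0,6,0]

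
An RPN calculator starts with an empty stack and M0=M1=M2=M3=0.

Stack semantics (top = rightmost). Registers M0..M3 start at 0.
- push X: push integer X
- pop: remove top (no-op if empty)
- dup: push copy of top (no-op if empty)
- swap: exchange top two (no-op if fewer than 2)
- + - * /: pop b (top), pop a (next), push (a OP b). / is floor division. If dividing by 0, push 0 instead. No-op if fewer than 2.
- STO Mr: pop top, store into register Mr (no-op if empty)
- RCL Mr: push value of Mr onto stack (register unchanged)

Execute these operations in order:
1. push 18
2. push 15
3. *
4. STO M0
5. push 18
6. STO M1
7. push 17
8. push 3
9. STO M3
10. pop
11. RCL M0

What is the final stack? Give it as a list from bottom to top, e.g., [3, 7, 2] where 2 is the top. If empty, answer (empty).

After op 1 (push 18): stack=[18] mem=[0,0,0,0]
After op 2 (push 15): stack=[18,15] mem=[0,0,0,0]
After op 3 (*): stack=[270] mem=[0,0,0,0]
After op 4 (STO M0): stack=[empty] mem=[270,0,0,0]
After op 5 (push 18): stack=[18] mem=[270,0,0,0]
After op 6 (STO M1): stack=[empty] mem=[270,18,0,0]
After op 7 (push 17): stack=[17] mem=[270,18,0,0]
After op 8 (push 3): stack=[17,3] mem=[270,18,0,0]
After op 9 (STO M3): stack=[17] mem=[270,18,0,3]
After op 10 (pop): stack=[empty] mem=[270,18,0,3]
After op 11 (RCL M0): stack=[270] mem=[270,18,0,3]

Answer: [270]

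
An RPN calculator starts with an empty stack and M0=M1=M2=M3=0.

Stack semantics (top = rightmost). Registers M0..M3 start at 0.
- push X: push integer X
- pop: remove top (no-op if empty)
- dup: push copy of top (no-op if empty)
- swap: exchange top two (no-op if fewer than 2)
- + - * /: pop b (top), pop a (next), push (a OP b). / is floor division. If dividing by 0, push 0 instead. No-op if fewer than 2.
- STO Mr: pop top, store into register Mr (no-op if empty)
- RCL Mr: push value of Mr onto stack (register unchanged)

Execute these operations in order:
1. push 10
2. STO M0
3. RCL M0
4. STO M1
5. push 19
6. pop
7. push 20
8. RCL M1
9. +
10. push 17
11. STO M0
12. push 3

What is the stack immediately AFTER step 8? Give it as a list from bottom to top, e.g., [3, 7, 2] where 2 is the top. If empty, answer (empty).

After op 1 (push 10): stack=[10] mem=[0,0,0,0]
After op 2 (STO M0): stack=[empty] mem=[10,0,0,0]
After op 3 (RCL M0): stack=[10] mem=[10,0,0,0]
After op 4 (STO M1): stack=[empty] mem=[10,10,0,0]
After op 5 (push 19): stack=[19] mem=[10,10,0,0]
After op 6 (pop): stack=[empty] mem=[10,10,0,0]
After op 7 (push 20): stack=[20] mem=[10,10,0,0]
After op 8 (RCL M1): stack=[20,10] mem=[10,10,0,0]

[20, 10]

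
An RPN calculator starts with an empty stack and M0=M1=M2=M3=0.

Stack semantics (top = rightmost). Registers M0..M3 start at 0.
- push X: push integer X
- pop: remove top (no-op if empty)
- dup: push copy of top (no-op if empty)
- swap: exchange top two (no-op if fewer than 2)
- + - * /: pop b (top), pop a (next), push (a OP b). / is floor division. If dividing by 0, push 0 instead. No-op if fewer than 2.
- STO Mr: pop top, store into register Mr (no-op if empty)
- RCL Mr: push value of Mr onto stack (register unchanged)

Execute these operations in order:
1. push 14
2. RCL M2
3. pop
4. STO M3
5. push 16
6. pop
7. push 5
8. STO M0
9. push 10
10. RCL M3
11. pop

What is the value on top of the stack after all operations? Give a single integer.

Answer: 10

Derivation:
After op 1 (push 14): stack=[14] mem=[0,0,0,0]
After op 2 (RCL M2): stack=[14,0] mem=[0,0,0,0]
After op 3 (pop): stack=[14] mem=[0,0,0,0]
After op 4 (STO M3): stack=[empty] mem=[0,0,0,14]
After op 5 (push 16): stack=[16] mem=[0,0,0,14]
After op 6 (pop): stack=[empty] mem=[0,0,0,14]
After op 7 (push 5): stack=[5] mem=[0,0,0,14]
After op 8 (STO M0): stack=[empty] mem=[5,0,0,14]
After op 9 (push 10): stack=[10] mem=[5,0,0,14]
After op 10 (RCL M3): stack=[10,14] mem=[5,0,0,14]
After op 11 (pop): stack=[10] mem=[5,0,0,14]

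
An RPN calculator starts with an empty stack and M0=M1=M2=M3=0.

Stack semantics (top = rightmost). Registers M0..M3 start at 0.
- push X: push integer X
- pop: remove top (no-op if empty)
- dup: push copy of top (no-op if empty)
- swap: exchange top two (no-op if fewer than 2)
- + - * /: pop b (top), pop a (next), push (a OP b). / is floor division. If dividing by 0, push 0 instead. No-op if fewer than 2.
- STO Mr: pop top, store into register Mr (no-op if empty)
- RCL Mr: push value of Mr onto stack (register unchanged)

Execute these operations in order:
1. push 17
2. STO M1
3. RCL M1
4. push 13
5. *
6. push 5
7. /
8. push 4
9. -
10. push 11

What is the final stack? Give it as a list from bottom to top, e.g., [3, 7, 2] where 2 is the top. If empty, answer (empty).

Answer: [40, 11]

Derivation:
After op 1 (push 17): stack=[17] mem=[0,0,0,0]
After op 2 (STO M1): stack=[empty] mem=[0,17,0,0]
After op 3 (RCL M1): stack=[17] mem=[0,17,0,0]
After op 4 (push 13): stack=[17,13] mem=[0,17,0,0]
After op 5 (*): stack=[221] mem=[0,17,0,0]
After op 6 (push 5): stack=[221,5] mem=[0,17,0,0]
After op 7 (/): stack=[44] mem=[0,17,0,0]
After op 8 (push 4): stack=[44,4] mem=[0,17,0,0]
After op 9 (-): stack=[40] mem=[0,17,0,0]
After op 10 (push 11): stack=[40,11] mem=[0,17,0,0]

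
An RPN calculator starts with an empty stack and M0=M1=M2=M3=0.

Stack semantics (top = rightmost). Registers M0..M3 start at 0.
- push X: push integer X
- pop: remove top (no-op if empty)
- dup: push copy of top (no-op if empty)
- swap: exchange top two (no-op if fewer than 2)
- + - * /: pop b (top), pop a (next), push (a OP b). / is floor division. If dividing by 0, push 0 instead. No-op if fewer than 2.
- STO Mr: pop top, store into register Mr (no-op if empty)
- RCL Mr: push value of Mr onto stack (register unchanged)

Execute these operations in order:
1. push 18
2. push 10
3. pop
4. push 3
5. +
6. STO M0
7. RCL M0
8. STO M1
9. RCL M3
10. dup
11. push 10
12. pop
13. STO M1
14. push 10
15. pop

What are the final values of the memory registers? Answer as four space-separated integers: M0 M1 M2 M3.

After op 1 (push 18): stack=[18] mem=[0,0,0,0]
After op 2 (push 10): stack=[18,10] mem=[0,0,0,0]
After op 3 (pop): stack=[18] mem=[0,0,0,0]
After op 4 (push 3): stack=[18,3] mem=[0,0,0,0]
After op 5 (+): stack=[21] mem=[0,0,0,0]
After op 6 (STO M0): stack=[empty] mem=[21,0,0,0]
After op 7 (RCL M0): stack=[21] mem=[21,0,0,0]
After op 8 (STO M1): stack=[empty] mem=[21,21,0,0]
After op 9 (RCL M3): stack=[0] mem=[21,21,0,0]
After op 10 (dup): stack=[0,0] mem=[21,21,0,0]
After op 11 (push 10): stack=[0,0,10] mem=[21,21,0,0]
After op 12 (pop): stack=[0,0] mem=[21,21,0,0]
After op 13 (STO M1): stack=[0] mem=[21,0,0,0]
After op 14 (push 10): stack=[0,10] mem=[21,0,0,0]
After op 15 (pop): stack=[0] mem=[21,0,0,0]

Answer: 21 0 0 0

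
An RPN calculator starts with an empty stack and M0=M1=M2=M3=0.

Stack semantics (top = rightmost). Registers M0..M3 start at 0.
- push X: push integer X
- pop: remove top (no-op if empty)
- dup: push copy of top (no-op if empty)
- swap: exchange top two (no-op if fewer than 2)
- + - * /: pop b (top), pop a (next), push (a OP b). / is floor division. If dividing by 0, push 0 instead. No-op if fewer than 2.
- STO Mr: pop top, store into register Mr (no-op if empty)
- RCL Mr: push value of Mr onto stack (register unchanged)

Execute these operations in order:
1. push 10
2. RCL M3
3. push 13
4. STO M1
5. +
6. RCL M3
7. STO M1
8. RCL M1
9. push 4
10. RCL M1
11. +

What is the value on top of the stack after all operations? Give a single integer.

After op 1 (push 10): stack=[10] mem=[0,0,0,0]
After op 2 (RCL M3): stack=[10,0] mem=[0,0,0,0]
After op 3 (push 13): stack=[10,0,13] mem=[0,0,0,0]
After op 4 (STO M1): stack=[10,0] mem=[0,13,0,0]
After op 5 (+): stack=[10] mem=[0,13,0,0]
After op 6 (RCL M3): stack=[10,0] mem=[0,13,0,0]
After op 7 (STO M1): stack=[10] mem=[0,0,0,0]
After op 8 (RCL M1): stack=[10,0] mem=[0,0,0,0]
After op 9 (push 4): stack=[10,0,4] mem=[0,0,0,0]
After op 10 (RCL M1): stack=[10,0,4,0] mem=[0,0,0,0]
After op 11 (+): stack=[10,0,4] mem=[0,0,0,0]

Answer: 4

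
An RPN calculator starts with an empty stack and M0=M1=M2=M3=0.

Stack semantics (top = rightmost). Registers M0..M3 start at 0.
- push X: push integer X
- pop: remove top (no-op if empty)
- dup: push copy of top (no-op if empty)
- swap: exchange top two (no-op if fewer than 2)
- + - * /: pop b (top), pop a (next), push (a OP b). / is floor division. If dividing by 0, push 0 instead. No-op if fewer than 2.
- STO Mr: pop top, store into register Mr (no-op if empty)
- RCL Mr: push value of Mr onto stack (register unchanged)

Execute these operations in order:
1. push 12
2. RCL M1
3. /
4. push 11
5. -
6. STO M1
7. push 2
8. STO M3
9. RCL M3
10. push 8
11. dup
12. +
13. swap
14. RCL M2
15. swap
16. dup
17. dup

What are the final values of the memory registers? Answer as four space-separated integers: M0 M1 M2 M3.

Answer: 0 -11 0 2

Derivation:
After op 1 (push 12): stack=[12] mem=[0,0,0,0]
After op 2 (RCL M1): stack=[12,0] mem=[0,0,0,0]
After op 3 (/): stack=[0] mem=[0,0,0,0]
After op 4 (push 11): stack=[0,11] mem=[0,0,0,0]
After op 5 (-): stack=[-11] mem=[0,0,0,0]
After op 6 (STO M1): stack=[empty] mem=[0,-11,0,0]
After op 7 (push 2): stack=[2] mem=[0,-11,0,0]
After op 8 (STO M3): stack=[empty] mem=[0,-11,0,2]
After op 9 (RCL M3): stack=[2] mem=[0,-11,0,2]
After op 10 (push 8): stack=[2,8] mem=[0,-11,0,2]
After op 11 (dup): stack=[2,8,8] mem=[0,-11,0,2]
After op 12 (+): stack=[2,16] mem=[0,-11,0,2]
After op 13 (swap): stack=[16,2] mem=[0,-11,0,2]
After op 14 (RCL M2): stack=[16,2,0] mem=[0,-11,0,2]
After op 15 (swap): stack=[16,0,2] mem=[0,-11,0,2]
After op 16 (dup): stack=[16,0,2,2] mem=[0,-11,0,2]
After op 17 (dup): stack=[16,0,2,2,2] mem=[0,-11,0,2]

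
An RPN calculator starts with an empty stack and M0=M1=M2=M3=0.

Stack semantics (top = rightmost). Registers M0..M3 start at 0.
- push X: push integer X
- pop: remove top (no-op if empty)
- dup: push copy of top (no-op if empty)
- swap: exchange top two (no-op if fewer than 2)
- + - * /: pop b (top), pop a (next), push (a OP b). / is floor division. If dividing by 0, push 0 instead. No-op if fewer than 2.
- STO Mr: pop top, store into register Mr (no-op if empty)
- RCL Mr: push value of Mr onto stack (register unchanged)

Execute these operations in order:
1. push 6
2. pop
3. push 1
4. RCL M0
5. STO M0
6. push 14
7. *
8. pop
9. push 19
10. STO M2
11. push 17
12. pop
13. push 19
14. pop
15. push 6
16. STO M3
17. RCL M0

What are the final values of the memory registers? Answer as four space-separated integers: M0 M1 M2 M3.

After op 1 (push 6): stack=[6] mem=[0,0,0,0]
After op 2 (pop): stack=[empty] mem=[0,0,0,0]
After op 3 (push 1): stack=[1] mem=[0,0,0,0]
After op 4 (RCL M0): stack=[1,0] mem=[0,0,0,0]
After op 5 (STO M0): stack=[1] mem=[0,0,0,0]
After op 6 (push 14): stack=[1,14] mem=[0,0,0,0]
After op 7 (*): stack=[14] mem=[0,0,0,0]
After op 8 (pop): stack=[empty] mem=[0,0,0,0]
After op 9 (push 19): stack=[19] mem=[0,0,0,0]
After op 10 (STO M2): stack=[empty] mem=[0,0,19,0]
After op 11 (push 17): stack=[17] mem=[0,0,19,0]
After op 12 (pop): stack=[empty] mem=[0,0,19,0]
After op 13 (push 19): stack=[19] mem=[0,0,19,0]
After op 14 (pop): stack=[empty] mem=[0,0,19,0]
After op 15 (push 6): stack=[6] mem=[0,0,19,0]
After op 16 (STO M3): stack=[empty] mem=[0,0,19,6]
After op 17 (RCL M0): stack=[0] mem=[0,0,19,6]

Answer: 0 0 19 6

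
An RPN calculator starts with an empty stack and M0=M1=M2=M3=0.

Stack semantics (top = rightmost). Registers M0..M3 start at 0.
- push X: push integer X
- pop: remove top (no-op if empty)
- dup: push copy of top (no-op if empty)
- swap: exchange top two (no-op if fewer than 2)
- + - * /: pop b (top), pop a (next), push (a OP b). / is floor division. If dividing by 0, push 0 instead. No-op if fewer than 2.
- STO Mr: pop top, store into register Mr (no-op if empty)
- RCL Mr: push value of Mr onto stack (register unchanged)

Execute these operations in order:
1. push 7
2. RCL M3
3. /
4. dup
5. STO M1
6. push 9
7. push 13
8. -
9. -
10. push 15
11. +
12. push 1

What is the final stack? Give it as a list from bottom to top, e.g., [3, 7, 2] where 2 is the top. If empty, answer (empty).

Answer: [19, 1]

Derivation:
After op 1 (push 7): stack=[7] mem=[0,0,0,0]
After op 2 (RCL M3): stack=[7,0] mem=[0,0,0,0]
After op 3 (/): stack=[0] mem=[0,0,0,0]
After op 4 (dup): stack=[0,0] mem=[0,0,0,0]
After op 5 (STO M1): stack=[0] mem=[0,0,0,0]
After op 6 (push 9): stack=[0,9] mem=[0,0,0,0]
After op 7 (push 13): stack=[0,9,13] mem=[0,0,0,0]
After op 8 (-): stack=[0,-4] mem=[0,0,0,0]
After op 9 (-): stack=[4] mem=[0,0,0,0]
After op 10 (push 15): stack=[4,15] mem=[0,0,0,0]
After op 11 (+): stack=[19] mem=[0,0,0,0]
After op 12 (push 1): stack=[19,1] mem=[0,0,0,0]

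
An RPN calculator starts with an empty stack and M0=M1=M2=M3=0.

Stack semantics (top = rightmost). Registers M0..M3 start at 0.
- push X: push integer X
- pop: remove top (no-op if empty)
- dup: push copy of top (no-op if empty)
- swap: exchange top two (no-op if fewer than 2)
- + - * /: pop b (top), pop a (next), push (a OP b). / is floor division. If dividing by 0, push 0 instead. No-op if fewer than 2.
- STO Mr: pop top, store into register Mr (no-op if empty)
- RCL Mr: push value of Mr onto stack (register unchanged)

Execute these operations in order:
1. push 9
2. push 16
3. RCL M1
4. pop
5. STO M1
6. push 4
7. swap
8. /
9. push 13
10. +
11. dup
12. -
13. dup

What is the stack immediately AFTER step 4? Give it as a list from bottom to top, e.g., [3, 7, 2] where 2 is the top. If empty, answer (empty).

After op 1 (push 9): stack=[9] mem=[0,0,0,0]
After op 2 (push 16): stack=[9,16] mem=[0,0,0,0]
After op 3 (RCL M1): stack=[9,16,0] mem=[0,0,0,0]
After op 4 (pop): stack=[9,16] mem=[0,0,0,0]

[9, 16]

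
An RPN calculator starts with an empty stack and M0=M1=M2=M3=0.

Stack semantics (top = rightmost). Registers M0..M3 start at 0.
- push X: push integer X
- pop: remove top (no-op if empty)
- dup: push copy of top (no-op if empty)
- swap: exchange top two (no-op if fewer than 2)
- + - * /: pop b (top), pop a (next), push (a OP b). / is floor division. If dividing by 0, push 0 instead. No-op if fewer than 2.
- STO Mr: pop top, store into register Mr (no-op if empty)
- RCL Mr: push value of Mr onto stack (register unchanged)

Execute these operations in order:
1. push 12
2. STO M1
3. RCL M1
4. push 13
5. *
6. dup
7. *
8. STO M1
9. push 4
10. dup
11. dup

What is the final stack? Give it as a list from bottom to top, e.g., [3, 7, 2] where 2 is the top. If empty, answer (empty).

Answer: [4, 4, 4]

Derivation:
After op 1 (push 12): stack=[12] mem=[0,0,0,0]
After op 2 (STO M1): stack=[empty] mem=[0,12,0,0]
After op 3 (RCL M1): stack=[12] mem=[0,12,0,0]
After op 4 (push 13): stack=[12,13] mem=[0,12,0,0]
After op 5 (*): stack=[156] mem=[0,12,0,0]
After op 6 (dup): stack=[156,156] mem=[0,12,0,0]
After op 7 (*): stack=[24336] mem=[0,12,0,0]
After op 8 (STO M1): stack=[empty] mem=[0,24336,0,0]
After op 9 (push 4): stack=[4] mem=[0,24336,0,0]
After op 10 (dup): stack=[4,4] mem=[0,24336,0,0]
After op 11 (dup): stack=[4,4,4] mem=[0,24336,0,0]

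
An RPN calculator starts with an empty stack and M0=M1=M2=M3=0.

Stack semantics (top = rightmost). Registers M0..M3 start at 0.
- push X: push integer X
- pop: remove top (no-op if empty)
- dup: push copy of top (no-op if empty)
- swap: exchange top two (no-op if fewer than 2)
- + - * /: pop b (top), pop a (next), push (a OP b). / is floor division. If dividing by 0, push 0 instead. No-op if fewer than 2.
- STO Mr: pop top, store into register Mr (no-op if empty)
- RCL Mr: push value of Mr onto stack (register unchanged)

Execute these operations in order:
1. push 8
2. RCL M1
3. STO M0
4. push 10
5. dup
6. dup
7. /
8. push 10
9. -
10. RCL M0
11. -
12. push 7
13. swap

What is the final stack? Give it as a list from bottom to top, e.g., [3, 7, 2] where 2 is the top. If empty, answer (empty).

After op 1 (push 8): stack=[8] mem=[0,0,0,0]
After op 2 (RCL M1): stack=[8,0] mem=[0,0,0,0]
After op 3 (STO M0): stack=[8] mem=[0,0,0,0]
After op 4 (push 10): stack=[8,10] mem=[0,0,0,0]
After op 5 (dup): stack=[8,10,10] mem=[0,0,0,0]
After op 6 (dup): stack=[8,10,10,10] mem=[0,0,0,0]
After op 7 (/): stack=[8,10,1] mem=[0,0,0,0]
After op 8 (push 10): stack=[8,10,1,10] mem=[0,0,0,0]
After op 9 (-): stack=[8,10,-9] mem=[0,0,0,0]
After op 10 (RCL M0): stack=[8,10,-9,0] mem=[0,0,0,0]
After op 11 (-): stack=[8,10,-9] mem=[0,0,0,0]
After op 12 (push 7): stack=[8,10,-9,7] mem=[0,0,0,0]
After op 13 (swap): stack=[8,10,7,-9] mem=[0,0,0,0]

Answer: [8, 10, 7, -9]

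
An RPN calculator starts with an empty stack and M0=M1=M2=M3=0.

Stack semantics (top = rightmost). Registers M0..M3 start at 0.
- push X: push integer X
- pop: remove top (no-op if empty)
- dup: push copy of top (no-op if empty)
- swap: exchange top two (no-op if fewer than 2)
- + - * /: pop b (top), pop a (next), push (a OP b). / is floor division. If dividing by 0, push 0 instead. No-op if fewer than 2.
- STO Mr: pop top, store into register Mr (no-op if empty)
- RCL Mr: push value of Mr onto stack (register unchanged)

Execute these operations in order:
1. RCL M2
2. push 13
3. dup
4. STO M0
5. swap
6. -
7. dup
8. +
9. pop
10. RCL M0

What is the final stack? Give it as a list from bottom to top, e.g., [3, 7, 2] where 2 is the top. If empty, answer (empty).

Answer: [13]

Derivation:
After op 1 (RCL M2): stack=[0] mem=[0,0,0,0]
After op 2 (push 13): stack=[0,13] mem=[0,0,0,0]
After op 3 (dup): stack=[0,13,13] mem=[0,0,0,0]
After op 4 (STO M0): stack=[0,13] mem=[13,0,0,0]
After op 5 (swap): stack=[13,0] mem=[13,0,0,0]
After op 6 (-): stack=[13] mem=[13,0,0,0]
After op 7 (dup): stack=[13,13] mem=[13,0,0,0]
After op 8 (+): stack=[26] mem=[13,0,0,0]
After op 9 (pop): stack=[empty] mem=[13,0,0,0]
After op 10 (RCL M0): stack=[13] mem=[13,0,0,0]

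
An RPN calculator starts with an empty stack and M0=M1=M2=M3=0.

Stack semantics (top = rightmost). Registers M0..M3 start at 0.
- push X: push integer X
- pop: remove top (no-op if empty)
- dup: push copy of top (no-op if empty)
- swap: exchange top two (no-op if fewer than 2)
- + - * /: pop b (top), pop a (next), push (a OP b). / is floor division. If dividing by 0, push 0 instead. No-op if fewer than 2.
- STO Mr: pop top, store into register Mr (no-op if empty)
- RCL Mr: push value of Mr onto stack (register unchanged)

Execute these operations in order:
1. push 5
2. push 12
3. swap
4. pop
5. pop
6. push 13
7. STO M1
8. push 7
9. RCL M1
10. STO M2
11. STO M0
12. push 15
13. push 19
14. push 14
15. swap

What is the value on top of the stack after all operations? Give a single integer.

Answer: 19

Derivation:
After op 1 (push 5): stack=[5] mem=[0,0,0,0]
After op 2 (push 12): stack=[5,12] mem=[0,0,0,0]
After op 3 (swap): stack=[12,5] mem=[0,0,0,0]
After op 4 (pop): stack=[12] mem=[0,0,0,0]
After op 5 (pop): stack=[empty] mem=[0,0,0,0]
After op 6 (push 13): stack=[13] mem=[0,0,0,0]
After op 7 (STO M1): stack=[empty] mem=[0,13,0,0]
After op 8 (push 7): stack=[7] mem=[0,13,0,0]
After op 9 (RCL M1): stack=[7,13] mem=[0,13,0,0]
After op 10 (STO M2): stack=[7] mem=[0,13,13,0]
After op 11 (STO M0): stack=[empty] mem=[7,13,13,0]
After op 12 (push 15): stack=[15] mem=[7,13,13,0]
After op 13 (push 19): stack=[15,19] mem=[7,13,13,0]
After op 14 (push 14): stack=[15,19,14] mem=[7,13,13,0]
After op 15 (swap): stack=[15,14,19] mem=[7,13,13,0]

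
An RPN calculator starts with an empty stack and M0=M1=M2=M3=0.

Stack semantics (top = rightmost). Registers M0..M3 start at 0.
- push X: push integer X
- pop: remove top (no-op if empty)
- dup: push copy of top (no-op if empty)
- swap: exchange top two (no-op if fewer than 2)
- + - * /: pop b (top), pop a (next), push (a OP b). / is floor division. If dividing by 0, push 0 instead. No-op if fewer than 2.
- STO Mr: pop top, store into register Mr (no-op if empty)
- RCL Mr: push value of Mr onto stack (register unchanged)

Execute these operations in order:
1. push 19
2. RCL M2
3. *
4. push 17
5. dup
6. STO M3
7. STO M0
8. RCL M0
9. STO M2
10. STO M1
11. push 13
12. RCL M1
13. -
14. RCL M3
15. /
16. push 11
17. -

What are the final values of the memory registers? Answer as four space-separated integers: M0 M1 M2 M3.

After op 1 (push 19): stack=[19] mem=[0,0,0,0]
After op 2 (RCL M2): stack=[19,0] mem=[0,0,0,0]
After op 3 (*): stack=[0] mem=[0,0,0,0]
After op 4 (push 17): stack=[0,17] mem=[0,0,0,0]
After op 5 (dup): stack=[0,17,17] mem=[0,0,0,0]
After op 6 (STO M3): stack=[0,17] mem=[0,0,0,17]
After op 7 (STO M0): stack=[0] mem=[17,0,0,17]
After op 8 (RCL M0): stack=[0,17] mem=[17,0,0,17]
After op 9 (STO M2): stack=[0] mem=[17,0,17,17]
After op 10 (STO M1): stack=[empty] mem=[17,0,17,17]
After op 11 (push 13): stack=[13] mem=[17,0,17,17]
After op 12 (RCL M1): stack=[13,0] mem=[17,0,17,17]
After op 13 (-): stack=[13] mem=[17,0,17,17]
After op 14 (RCL M3): stack=[13,17] mem=[17,0,17,17]
After op 15 (/): stack=[0] mem=[17,0,17,17]
After op 16 (push 11): stack=[0,11] mem=[17,0,17,17]
After op 17 (-): stack=[-11] mem=[17,0,17,17]

Answer: 17 0 17 17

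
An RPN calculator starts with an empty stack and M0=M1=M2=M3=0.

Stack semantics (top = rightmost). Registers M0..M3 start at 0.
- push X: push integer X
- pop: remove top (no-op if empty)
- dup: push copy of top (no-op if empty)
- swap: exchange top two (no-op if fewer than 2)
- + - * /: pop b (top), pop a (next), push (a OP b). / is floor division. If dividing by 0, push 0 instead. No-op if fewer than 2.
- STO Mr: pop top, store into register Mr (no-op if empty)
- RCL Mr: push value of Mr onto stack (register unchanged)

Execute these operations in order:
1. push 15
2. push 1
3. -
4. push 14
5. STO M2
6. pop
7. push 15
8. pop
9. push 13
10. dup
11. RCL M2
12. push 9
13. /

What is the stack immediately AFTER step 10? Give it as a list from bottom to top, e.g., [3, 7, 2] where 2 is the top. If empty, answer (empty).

After op 1 (push 15): stack=[15] mem=[0,0,0,0]
After op 2 (push 1): stack=[15,1] mem=[0,0,0,0]
After op 3 (-): stack=[14] mem=[0,0,0,0]
After op 4 (push 14): stack=[14,14] mem=[0,0,0,0]
After op 5 (STO M2): stack=[14] mem=[0,0,14,0]
After op 6 (pop): stack=[empty] mem=[0,0,14,0]
After op 7 (push 15): stack=[15] mem=[0,0,14,0]
After op 8 (pop): stack=[empty] mem=[0,0,14,0]
After op 9 (push 13): stack=[13] mem=[0,0,14,0]
After op 10 (dup): stack=[13,13] mem=[0,0,14,0]

[13, 13]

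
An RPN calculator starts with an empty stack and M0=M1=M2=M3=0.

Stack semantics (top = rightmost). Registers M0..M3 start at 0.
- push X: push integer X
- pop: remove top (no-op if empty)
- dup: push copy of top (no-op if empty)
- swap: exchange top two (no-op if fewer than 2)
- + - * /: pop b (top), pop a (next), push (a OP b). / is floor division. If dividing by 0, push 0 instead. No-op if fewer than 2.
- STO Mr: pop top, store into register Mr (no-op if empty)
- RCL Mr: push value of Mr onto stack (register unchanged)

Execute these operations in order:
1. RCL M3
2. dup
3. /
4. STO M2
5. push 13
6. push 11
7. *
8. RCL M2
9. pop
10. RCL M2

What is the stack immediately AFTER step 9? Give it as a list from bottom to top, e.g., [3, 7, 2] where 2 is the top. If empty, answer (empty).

After op 1 (RCL M3): stack=[0] mem=[0,0,0,0]
After op 2 (dup): stack=[0,0] mem=[0,0,0,0]
After op 3 (/): stack=[0] mem=[0,0,0,0]
After op 4 (STO M2): stack=[empty] mem=[0,0,0,0]
After op 5 (push 13): stack=[13] mem=[0,0,0,0]
After op 6 (push 11): stack=[13,11] mem=[0,0,0,0]
After op 7 (*): stack=[143] mem=[0,0,0,0]
After op 8 (RCL M2): stack=[143,0] mem=[0,0,0,0]
After op 9 (pop): stack=[143] mem=[0,0,0,0]

[143]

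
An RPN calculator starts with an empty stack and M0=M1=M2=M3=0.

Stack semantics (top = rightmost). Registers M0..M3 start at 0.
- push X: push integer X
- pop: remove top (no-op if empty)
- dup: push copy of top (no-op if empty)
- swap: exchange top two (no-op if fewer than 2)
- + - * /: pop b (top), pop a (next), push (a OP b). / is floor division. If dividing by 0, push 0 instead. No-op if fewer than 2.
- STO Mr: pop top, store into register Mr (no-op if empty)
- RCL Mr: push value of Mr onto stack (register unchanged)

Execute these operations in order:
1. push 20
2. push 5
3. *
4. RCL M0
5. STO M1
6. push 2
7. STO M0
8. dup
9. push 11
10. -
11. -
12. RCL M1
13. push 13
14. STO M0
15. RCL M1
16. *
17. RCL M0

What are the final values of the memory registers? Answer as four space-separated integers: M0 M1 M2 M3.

After op 1 (push 20): stack=[20] mem=[0,0,0,0]
After op 2 (push 5): stack=[20,5] mem=[0,0,0,0]
After op 3 (*): stack=[100] mem=[0,0,0,0]
After op 4 (RCL M0): stack=[100,0] mem=[0,0,0,0]
After op 5 (STO M1): stack=[100] mem=[0,0,0,0]
After op 6 (push 2): stack=[100,2] mem=[0,0,0,0]
After op 7 (STO M0): stack=[100] mem=[2,0,0,0]
After op 8 (dup): stack=[100,100] mem=[2,0,0,0]
After op 9 (push 11): stack=[100,100,11] mem=[2,0,0,0]
After op 10 (-): stack=[100,89] mem=[2,0,0,0]
After op 11 (-): stack=[11] mem=[2,0,0,0]
After op 12 (RCL M1): stack=[11,0] mem=[2,0,0,0]
After op 13 (push 13): stack=[11,0,13] mem=[2,0,0,0]
After op 14 (STO M0): stack=[11,0] mem=[13,0,0,0]
After op 15 (RCL M1): stack=[11,0,0] mem=[13,0,0,0]
After op 16 (*): stack=[11,0] mem=[13,0,0,0]
After op 17 (RCL M0): stack=[11,0,13] mem=[13,0,0,0]

Answer: 13 0 0 0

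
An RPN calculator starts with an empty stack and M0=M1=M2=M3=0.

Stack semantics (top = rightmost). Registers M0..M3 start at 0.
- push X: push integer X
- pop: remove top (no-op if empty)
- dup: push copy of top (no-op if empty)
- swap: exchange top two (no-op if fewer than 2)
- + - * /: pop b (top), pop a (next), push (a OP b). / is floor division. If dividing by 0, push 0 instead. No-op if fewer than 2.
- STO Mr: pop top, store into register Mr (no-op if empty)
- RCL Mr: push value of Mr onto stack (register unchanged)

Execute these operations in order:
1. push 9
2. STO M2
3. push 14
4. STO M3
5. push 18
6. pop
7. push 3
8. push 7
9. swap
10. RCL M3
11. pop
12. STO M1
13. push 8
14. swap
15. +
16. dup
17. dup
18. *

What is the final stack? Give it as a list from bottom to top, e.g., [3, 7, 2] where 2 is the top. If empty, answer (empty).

Answer: [15, 225]

Derivation:
After op 1 (push 9): stack=[9] mem=[0,0,0,0]
After op 2 (STO M2): stack=[empty] mem=[0,0,9,0]
After op 3 (push 14): stack=[14] mem=[0,0,9,0]
After op 4 (STO M3): stack=[empty] mem=[0,0,9,14]
After op 5 (push 18): stack=[18] mem=[0,0,9,14]
After op 6 (pop): stack=[empty] mem=[0,0,9,14]
After op 7 (push 3): stack=[3] mem=[0,0,9,14]
After op 8 (push 7): stack=[3,7] mem=[0,0,9,14]
After op 9 (swap): stack=[7,3] mem=[0,0,9,14]
After op 10 (RCL M3): stack=[7,3,14] mem=[0,0,9,14]
After op 11 (pop): stack=[7,3] mem=[0,0,9,14]
After op 12 (STO M1): stack=[7] mem=[0,3,9,14]
After op 13 (push 8): stack=[7,8] mem=[0,3,9,14]
After op 14 (swap): stack=[8,7] mem=[0,3,9,14]
After op 15 (+): stack=[15] mem=[0,3,9,14]
After op 16 (dup): stack=[15,15] mem=[0,3,9,14]
After op 17 (dup): stack=[15,15,15] mem=[0,3,9,14]
After op 18 (*): stack=[15,225] mem=[0,3,9,14]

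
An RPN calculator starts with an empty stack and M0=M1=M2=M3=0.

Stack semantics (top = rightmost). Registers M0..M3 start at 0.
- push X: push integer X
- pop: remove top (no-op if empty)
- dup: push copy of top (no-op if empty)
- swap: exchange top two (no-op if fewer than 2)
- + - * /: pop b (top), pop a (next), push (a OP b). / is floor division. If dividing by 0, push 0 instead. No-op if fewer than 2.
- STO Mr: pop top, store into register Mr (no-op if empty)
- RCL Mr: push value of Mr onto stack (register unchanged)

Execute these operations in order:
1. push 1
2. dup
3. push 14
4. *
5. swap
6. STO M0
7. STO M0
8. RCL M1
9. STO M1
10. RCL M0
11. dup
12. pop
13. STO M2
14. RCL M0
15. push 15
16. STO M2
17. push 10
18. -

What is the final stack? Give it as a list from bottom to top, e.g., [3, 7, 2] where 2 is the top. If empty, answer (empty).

After op 1 (push 1): stack=[1] mem=[0,0,0,0]
After op 2 (dup): stack=[1,1] mem=[0,0,0,0]
After op 3 (push 14): stack=[1,1,14] mem=[0,0,0,0]
After op 4 (*): stack=[1,14] mem=[0,0,0,0]
After op 5 (swap): stack=[14,1] mem=[0,0,0,0]
After op 6 (STO M0): stack=[14] mem=[1,0,0,0]
After op 7 (STO M0): stack=[empty] mem=[14,0,0,0]
After op 8 (RCL M1): stack=[0] mem=[14,0,0,0]
After op 9 (STO M1): stack=[empty] mem=[14,0,0,0]
After op 10 (RCL M0): stack=[14] mem=[14,0,0,0]
After op 11 (dup): stack=[14,14] mem=[14,0,0,0]
After op 12 (pop): stack=[14] mem=[14,0,0,0]
After op 13 (STO M2): stack=[empty] mem=[14,0,14,0]
After op 14 (RCL M0): stack=[14] mem=[14,0,14,0]
After op 15 (push 15): stack=[14,15] mem=[14,0,14,0]
After op 16 (STO M2): stack=[14] mem=[14,0,15,0]
After op 17 (push 10): stack=[14,10] mem=[14,0,15,0]
After op 18 (-): stack=[4] mem=[14,0,15,0]

Answer: [4]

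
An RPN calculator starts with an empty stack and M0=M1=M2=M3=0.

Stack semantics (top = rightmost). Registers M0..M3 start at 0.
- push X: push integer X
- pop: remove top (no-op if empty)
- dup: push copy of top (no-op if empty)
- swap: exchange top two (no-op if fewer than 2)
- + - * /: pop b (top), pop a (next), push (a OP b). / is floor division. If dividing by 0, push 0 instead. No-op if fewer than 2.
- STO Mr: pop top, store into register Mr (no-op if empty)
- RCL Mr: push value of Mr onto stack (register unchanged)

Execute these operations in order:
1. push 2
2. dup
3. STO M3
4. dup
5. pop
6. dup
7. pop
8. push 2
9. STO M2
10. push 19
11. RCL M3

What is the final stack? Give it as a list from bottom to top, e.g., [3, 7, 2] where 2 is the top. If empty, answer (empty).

After op 1 (push 2): stack=[2] mem=[0,0,0,0]
After op 2 (dup): stack=[2,2] mem=[0,0,0,0]
After op 3 (STO M3): stack=[2] mem=[0,0,0,2]
After op 4 (dup): stack=[2,2] mem=[0,0,0,2]
After op 5 (pop): stack=[2] mem=[0,0,0,2]
After op 6 (dup): stack=[2,2] mem=[0,0,0,2]
After op 7 (pop): stack=[2] mem=[0,0,0,2]
After op 8 (push 2): stack=[2,2] mem=[0,0,0,2]
After op 9 (STO M2): stack=[2] mem=[0,0,2,2]
After op 10 (push 19): stack=[2,19] mem=[0,0,2,2]
After op 11 (RCL M3): stack=[2,19,2] mem=[0,0,2,2]

Answer: [2, 19, 2]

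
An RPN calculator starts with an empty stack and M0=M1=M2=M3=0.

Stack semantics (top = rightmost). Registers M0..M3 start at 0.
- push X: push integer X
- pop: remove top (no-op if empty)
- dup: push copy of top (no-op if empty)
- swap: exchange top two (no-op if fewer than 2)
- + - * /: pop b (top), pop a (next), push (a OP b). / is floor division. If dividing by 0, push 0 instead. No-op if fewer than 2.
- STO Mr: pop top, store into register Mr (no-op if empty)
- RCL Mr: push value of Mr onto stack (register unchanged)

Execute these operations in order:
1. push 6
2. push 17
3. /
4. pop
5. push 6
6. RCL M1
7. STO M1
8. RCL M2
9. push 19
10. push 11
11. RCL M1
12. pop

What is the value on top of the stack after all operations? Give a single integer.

After op 1 (push 6): stack=[6] mem=[0,0,0,0]
After op 2 (push 17): stack=[6,17] mem=[0,0,0,0]
After op 3 (/): stack=[0] mem=[0,0,0,0]
After op 4 (pop): stack=[empty] mem=[0,0,0,0]
After op 5 (push 6): stack=[6] mem=[0,0,0,0]
After op 6 (RCL M1): stack=[6,0] mem=[0,0,0,0]
After op 7 (STO M1): stack=[6] mem=[0,0,0,0]
After op 8 (RCL M2): stack=[6,0] mem=[0,0,0,0]
After op 9 (push 19): stack=[6,0,19] mem=[0,0,0,0]
After op 10 (push 11): stack=[6,0,19,11] mem=[0,0,0,0]
After op 11 (RCL M1): stack=[6,0,19,11,0] mem=[0,0,0,0]
After op 12 (pop): stack=[6,0,19,11] mem=[0,0,0,0]

Answer: 11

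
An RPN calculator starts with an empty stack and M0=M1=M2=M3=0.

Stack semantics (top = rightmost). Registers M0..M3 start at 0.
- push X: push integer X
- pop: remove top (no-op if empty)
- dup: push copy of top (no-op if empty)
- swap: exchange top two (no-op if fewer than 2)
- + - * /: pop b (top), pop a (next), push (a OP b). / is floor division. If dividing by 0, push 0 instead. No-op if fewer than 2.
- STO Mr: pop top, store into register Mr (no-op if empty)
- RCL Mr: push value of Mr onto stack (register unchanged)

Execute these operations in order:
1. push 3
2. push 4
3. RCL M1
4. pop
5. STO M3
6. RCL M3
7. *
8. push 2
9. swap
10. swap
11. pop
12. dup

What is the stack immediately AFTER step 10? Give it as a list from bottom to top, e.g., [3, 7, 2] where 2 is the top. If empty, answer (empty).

After op 1 (push 3): stack=[3] mem=[0,0,0,0]
After op 2 (push 4): stack=[3,4] mem=[0,0,0,0]
After op 3 (RCL M1): stack=[3,4,0] mem=[0,0,0,0]
After op 4 (pop): stack=[3,4] mem=[0,0,0,0]
After op 5 (STO M3): stack=[3] mem=[0,0,0,4]
After op 6 (RCL M3): stack=[3,4] mem=[0,0,0,4]
After op 7 (*): stack=[12] mem=[0,0,0,4]
After op 8 (push 2): stack=[12,2] mem=[0,0,0,4]
After op 9 (swap): stack=[2,12] mem=[0,0,0,4]
After op 10 (swap): stack=[12,2] mem=[0,0,0,4]

[12, 2]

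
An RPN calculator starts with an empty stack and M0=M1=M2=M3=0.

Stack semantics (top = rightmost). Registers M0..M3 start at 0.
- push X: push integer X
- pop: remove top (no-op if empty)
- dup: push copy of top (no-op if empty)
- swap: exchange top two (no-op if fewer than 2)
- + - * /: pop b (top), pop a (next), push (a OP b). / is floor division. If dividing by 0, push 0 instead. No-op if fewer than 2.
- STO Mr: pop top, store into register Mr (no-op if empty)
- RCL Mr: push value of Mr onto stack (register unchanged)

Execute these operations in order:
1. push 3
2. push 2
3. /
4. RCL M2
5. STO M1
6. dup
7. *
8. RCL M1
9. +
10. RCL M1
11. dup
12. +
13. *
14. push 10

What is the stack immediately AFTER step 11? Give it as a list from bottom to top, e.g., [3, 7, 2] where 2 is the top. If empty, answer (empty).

After op 1 (push 3): stack=[3] mem=[0,0,0,0]
After op 2 (push 2): stack=[3,2] mem=[0,0,0,0]
After op 3 (/): stack=[1] mem=[0,0,0,0]
After op 4 (RCL M2): stack=[1,0] mem=[0,0,0,0]
After op 5 (STO M1): stack=[1] mem=[0,0,0,0]
After op 6 (dup): stack=[1,1] mem=[0,0,0,0]
After op 7 (*): stack=[1] mem=[0,0,0,0]
After op 8 (RCL M1): stack=[1,0] mem=[0,0,0,0]
After op 9 (+): stack=[1] mem=[0,0,0,0]
After op 10 (RCL M1): stack=[1,0] mem=[0,0,0,0]
After op 11 (dup): stack=[1,0,0] mem=[0,0,0,0]

[1, 0, 0]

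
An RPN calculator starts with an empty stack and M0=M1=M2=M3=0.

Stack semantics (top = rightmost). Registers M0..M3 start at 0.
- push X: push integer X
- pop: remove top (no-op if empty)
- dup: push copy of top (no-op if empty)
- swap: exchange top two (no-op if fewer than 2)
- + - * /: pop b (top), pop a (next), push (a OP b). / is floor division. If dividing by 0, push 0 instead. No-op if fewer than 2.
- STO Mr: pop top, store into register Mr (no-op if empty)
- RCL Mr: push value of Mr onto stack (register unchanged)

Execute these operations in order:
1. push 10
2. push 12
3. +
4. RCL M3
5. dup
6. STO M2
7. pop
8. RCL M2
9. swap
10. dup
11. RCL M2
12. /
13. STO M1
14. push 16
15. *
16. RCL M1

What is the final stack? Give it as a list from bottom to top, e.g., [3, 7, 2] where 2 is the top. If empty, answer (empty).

After op 1 (push 10): stack=[10] mem=[0,0,0,0]
After op 2 (push 12): stack=[10,12] mem=[0,0,0,0]
After op 3 (+): stack=[22] mem=[0,0,0,0]
After op 4 (RCL M3): stack=[22,0] mem=[0,0,0,0]
After op 5 (dup): stack=[22,0,0] mem=[0,0,0,0]
After op 6 (STO M2): stack=[22,0] mem=[0,0,0,0]
After op 7 (pop): stack=[22] mem=[0,0,0,0]
After op 8 (RCL M2): stack=[22,0] mem=[0,0,0,0]
After op 9 (swap): stack=[0,22] mem=[0,0,0,0]
After op 10 (dup): stack=[0,22,22] mem=[0,0,0,0]
After op 11 (RCL M2): stack=[0,22,22,0] mem=[0,0,0,0]
After op 12 (/): stack=[0,22,0] mem=[0,0,0,0]
After op 13 (STO M1): stack=[0,22] mem=[0,0,0,0]
After op 14 (push 16): stack=[0,22,16] mem=[0,0,0,0]
After op 15 (*): stack=[0,352] mem=[0,0,0,0]
After op 16 (RCL M1): stack=[0,352,0] mem=[0,0,0,0]

Answer: [0, 352, 0]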